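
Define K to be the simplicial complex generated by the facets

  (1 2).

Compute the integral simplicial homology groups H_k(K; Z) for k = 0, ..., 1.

Fix the vertex order 1 < 2 and write every simplex with vertices in increasing order. Then dim K = 1 and the simplices of K are:

  0-simplices (2): [1], [2]
  1-simplices (1): [1,2]

giving chain groups C_0 ≅ Z^2, C_1 ≅ Z^1.

∂_1: C_1 → C_0 sends each edge [p,q] (with p < q) to q − p. For instance
  ∂[1,2] = [2] − [1].
The resulting 2×1 matrix has rank 1, and its Smith normal form has invariant factors (1).

Now H_k = ker ∂_k / im ∂_{k+1}, so:

  H_0: rank C_0 − rank ∂_1 = 2 − 1 = 1, and the invariant factors of ∂_1 are all 1, so H_0 = Z.
  H_1: rank ker ∂_1 − rank ∂_2 = (1 − 1) − 0 = 0, and there is no ∂_2, so H_1 = 0.

As a check, the Euler characteristic is 2 − 1 = 1, which agrees with 1 − 0 = 1.
(K is a triangulation of the 1-simplex.)

H_0 = Z,  H_1 = 0.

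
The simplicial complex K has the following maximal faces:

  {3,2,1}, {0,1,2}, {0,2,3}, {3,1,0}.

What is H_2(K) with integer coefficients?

Order the vertices as 0 < 1 < 2 < 3. Listing each simplex with vertices in this order, K has dimension 2 with simplices:

  0-simplices (4): [0], [1], [2], [3]
  1-simplices (6): [0,1], [0,2], [0,3], [1,2], [1,3], [2,3]
  2-simplices (4): [0,1,2], [0,1,3], [0,2,3], [1,2,3]

Hence C_0 ≅ Z^4, C_1 ≅ Z^6, C_2 ≅ Z^4.

The boundary map ∂_1: C_1 → C_0 maps an edge to its endpoints' difference, ∂[p,q] = q − p.
The resulting 4×6 matrix has rank 3, and its Smith normal form has invariant factors (1,1,1).

∂_2: C_2 → C_1 sends each 2-simplex [p,q,r] to [q,r] − [p,r] + [p,q]. For instance
  ∂[1,2,3] = [2,3] − [1,3] + [1,2],
  ∂[0,1,3] = [1,3] − [0,3] + [0,1].
The resulting 6×4 matrix has rank 3, and its Smith normal form has invariant factors (1,1,1).

Reading off H_k = ker ∂_k / im ∂_{k+1}:

  H_2: rank ker ∂_2 − rank ∂_3 = (4 − 3) − 0 = 1, and there is no ∂_3, so H_2 = Z.

H_2 ≅ Z.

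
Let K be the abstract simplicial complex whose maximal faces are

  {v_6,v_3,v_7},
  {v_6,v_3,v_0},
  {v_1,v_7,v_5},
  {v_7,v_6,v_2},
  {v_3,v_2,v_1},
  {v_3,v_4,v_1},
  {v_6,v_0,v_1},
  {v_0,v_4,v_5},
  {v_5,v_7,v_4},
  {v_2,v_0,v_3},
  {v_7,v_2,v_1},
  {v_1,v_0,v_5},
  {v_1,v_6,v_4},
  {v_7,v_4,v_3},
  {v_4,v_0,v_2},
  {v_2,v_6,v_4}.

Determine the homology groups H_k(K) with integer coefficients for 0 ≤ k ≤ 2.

H_0 = Z,  H_1 = Z^2,  H_2 = Z.

Order the vertices as v_0 < v_1 < v_2 < v_3 < v_4 < v_5 < v_6 < v_7. Listing each simplex with vertices in this order, K has dimension 2 with simplices:

  0-simplices (8): [v_0], [v_1], [v_2], [v_3], [v_4], [v_5], [v_6], [v_7]
  1-simplices (24): (24 of them)
  2-simplices (16): (16 of them)

Hence C_0 ≅ Z^8, C_1 ≅ Z^24, C_2 ≅ Z^16.

The boundary map ∂_1: C_1 → C_0 is given by ∂[p,q] = [q] − [p]. For instance
  ∂[v_0,v_6] = [v_6] − [v_0].
This gives a 8×24 integer matrix of rank 7; reducing to Smith normal form yields diagonal entries (1,1,1,1,1,1,1).

∂_2: C_2 → C_1 acts by ∂[p,q,r] = [q,r] − [p,r] + [p,q]. For instance
  ∂[v_2,v_6,v_7] = [v_6,v_7] − [v_2,v_7] + [v_2,v_6],
  ∂[v_0,v_1,v_5] = [v_1,v_5] − [v_0,v_5] + [v_0,v_1].
As a 24×16 matrix over Z this has rank 15, with invariant factors (1,1,1,1,1,1,1,1,1,1,1,1,1,1,1).

Now H_k = ker ∂_k / im ∂_{k+1}, so:

  H_0: rank C_0 − rank ∂_1 = 8 − 7 = 1, and the invariant factors of ∂_1 are all 1, so H_0 = Z.
  H_1: rank ker ∂_1 − rank ∂_2 = (24 − 7) − 15 = 2, and the invariant factors of ∂_2 are all 1, so H_1 = Z^2.
  H_2: rank ker ∂_2 − rank ∂_3 = (16 − 15) − 0 = 1, and there is no ∂_3, so H_2 = Z.

(K is a triangulation of the torus T^2.)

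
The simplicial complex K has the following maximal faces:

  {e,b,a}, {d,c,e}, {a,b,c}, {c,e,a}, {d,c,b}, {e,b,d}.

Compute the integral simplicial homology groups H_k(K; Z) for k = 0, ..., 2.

H_0 ≅ Z,  H_1 = 0,  H_2 ≅ Z.

We work with the vertex ordering a < b < c < d < e. The simplices of K, each written with vertices in increasing order, are:

  0-simplices (5): a, b, c, d, e
  1-simplices (9): ab, ac, ae, bc, bd, be, cd, ce, de
  2-simplices (6): abc, abe, ace, bcd, bde, cde

giving chain groups C_0 ≅ Z^5, C_1 ≅ Z^9, C_2 ≅ Z^6.

∂_1: C_1 → C_0 sends each edge [p,q] (with p < q) to q − p.
As a 5×9 matrix over Z this has rank 4, with invariant factors (1,1,1,1).

The boundary map ∂_2: C_2 → C_1 sends each 2-simplex [p,q,r] to [q,r] − [p,r] + [p,q]. For instance
  ∂abc = bc − ac + ab,
  ∂bcd = cd − bd + bc.
This gives a 9×6 integer matrix of rank 5; reducing to Smith normal form yields diagonal entries (1,1,1,1,1).

Now H_k = ker ∂_k / im ∂_{k+1}, so:

  H_0: rank C_0 − rank ∂_1 = 5 − 4 = 1, and the invariant factors of ∂_1 are all 1, so H_0 = Z.
  H_1: rank ker ∂_1 − rank ∂_2 = (9 − 4) − 5 = 0, and the invariant factors of ∂_2 are all 1, so H_1 = 0.
  H_2: rank ker ∂_2 − rank ∂_3 = (6 − 5) − 0 = 1, and there is no ∂_3, so H_2 = Z.

(K is a triangulation of the 2-sphere S^2.)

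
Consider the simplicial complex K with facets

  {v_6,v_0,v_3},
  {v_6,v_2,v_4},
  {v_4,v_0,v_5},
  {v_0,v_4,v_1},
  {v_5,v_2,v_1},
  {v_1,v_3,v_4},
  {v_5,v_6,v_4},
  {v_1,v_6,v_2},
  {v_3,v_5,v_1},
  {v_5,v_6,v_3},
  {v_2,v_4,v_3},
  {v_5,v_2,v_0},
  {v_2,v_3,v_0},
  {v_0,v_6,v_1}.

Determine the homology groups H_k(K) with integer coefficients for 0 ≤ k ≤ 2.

H_0 = Z,  H_1 = Z^2,  H_2 = Z.

Take the total order v_0 < v_1 < v_2 < v_3 < v_4 < v_5 < v_6 on the vertex set. Then K (dimension 2) consists of the simplices:

  0-simplices (7): [v_0], [v_1], [v_2], [v_3], [v_4], [v_5], [v_6]
  1-simplices (21): (21 of them)
  2-simplices (14): (14 of them)

giving chain groups C_0 ≅ Z^7, C_1 ≅ Z^21, C_2 ≅ Z^14.

The boundary map ∂_1: C_1 → C_0 maps an edge to its endpoints' difference, ∂[p,q] = q − p.
As a 7×21 matrix over Z this has rank 6, with invariant factors (1,1,1,1,1,1).

Boundary ∂_2: C_2 → C_1 acts by ∂[p,q,r] = [q,r] − [p,r] + [p,q]. For instance
  ∂[v_1,v_3,v_5] = [v_3,v_5] − [v_1,v_5] + [v_1,v_3],
  ∂[v_2,v_4,v_6] = [v_4,v_6] − [v_2,v_6] + [v_2,v_4].
As a 21×14 matrix over Z this has rank 13, with invariant factors (1,1,1,1,1,1,1,1,1,1,1,1,1).

Now H_k = ker ∂_k / im ∂_{k+1}, so:

  H_0: rank C_0 − rank ∂_1 = 7 − 6 = 1, and the invariant factors of ∂_1 are all 1, so H_0 ≅ Z.
  H_1: rank ker ∂_1 − rank ∂_2 = (21 − 6) − 13 = 2, and the invariant factors of ∂_2 are all 1, so H_1 ≅ Z^2.
  H_2: rank ker ∂_2 − rank ∂_3 = (14 − 13) − 0 = 1, and there is no ∂_3, so H_2 ≅ Z.

(K is a triangulation of the torus T^2.)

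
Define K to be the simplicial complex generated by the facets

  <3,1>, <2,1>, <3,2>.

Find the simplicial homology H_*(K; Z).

Order the vertices as 1 < 2 < 3. Listing each simplex with vertices in this order, K has dimension 1 with simplices:

  0-simplices (3): [1], [2], [3]
  1-simplices (3): [1,2], [1,3], [2,3]

so the chain groups are C_0 ≅ Z^3, C_1 ≅ Z^3.

∂_1: C_1 → C_0 maps an edge to its endpoints' difference, ∂[p,q] = q − p.
The resulting 3×3 matrix has rank 2, and its Smith normal form has invariant factors (1,1).

Reading off H_k = ker ∂_k / im ∂_{k+1}:

  H_0: rank C_0 − rank ∂_1 = 3 − 2 = 1, and the invariant factors of ∂_1 are all 1, so H_0 = Z.
  H_1: rank ker ∂_1 − rank ∂_2 = (3 − 2) − 0 = 1, and there is no ∂_2, so H_1 = Z.

H_0 ≅ Z,  H_1 ≅ Z.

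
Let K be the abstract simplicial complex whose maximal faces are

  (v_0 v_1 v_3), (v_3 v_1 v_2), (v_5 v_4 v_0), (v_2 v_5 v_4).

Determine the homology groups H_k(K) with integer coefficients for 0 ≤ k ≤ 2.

H_0 = Z,  H_1 = Z,  H_2 = 0.

K has 6 vertices, 10 edges, 4 triangles.
rank ∂_0 = 0, rank ∂_1 = 5 ⇒ b_0 = 6 − 0 − 5 = 1; all invariant factors of ∂_1 are 1 so no torsion. So H_0 ≅ Z.
rank ∂_1 = 5, rank ∂_2 = 4 ⇒ b_1 = 10 − 5 − 4 = 1; all invariant factors of ∂_2 are 1 so no torsion. So H_1 ≅ Z.
rank ∂_2 = 4, rank ∂_3 = 0 ⇒ b_2 = 4 − 4 − 0 = 0. So H_2 ≅ 0.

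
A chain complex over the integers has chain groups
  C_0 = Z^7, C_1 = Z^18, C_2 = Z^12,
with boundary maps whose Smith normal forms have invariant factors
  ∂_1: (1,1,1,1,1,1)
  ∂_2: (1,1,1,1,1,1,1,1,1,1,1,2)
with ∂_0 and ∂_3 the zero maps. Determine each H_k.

H_0 = Z,  H_1 = Z/2,  H_2 = 0.

H_0: b_0 = 7 − 0 − 6 = 1; torsion from ∂_1 factors > 1: none. So H_0 = Z.
H_1: b_1 = 18 − 6 − 12 = 0; torsion from ∂_2 factors > 1: [2]. So H_1 = Z/2.
H_2: b_2 = 12 − 12 − 0 = 0; torsion from ∂_3 factors > 1: none. So H_2 = 0.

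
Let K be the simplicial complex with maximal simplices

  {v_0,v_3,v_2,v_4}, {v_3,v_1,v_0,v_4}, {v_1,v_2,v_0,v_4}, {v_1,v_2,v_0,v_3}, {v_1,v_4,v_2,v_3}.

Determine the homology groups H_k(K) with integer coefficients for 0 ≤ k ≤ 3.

H_0 = Z,  H_1 = 0,  H_2 = 0,  H_3 = Z.

Order the vertices as v_0 < v_1 < v_2 < v_3 < v_4. Listing each simplex with vertices in this order, K has dimension 3 with simplices:

  0-simplices (5): [v_0], [v_1], [v_2], [v_3], [v_4]
  1-simplices (10): [v_0,v_1], [v_0,v_2], [v_0,v_3], [v_0,v_4], [v_1,v_2], [v_1,v_3], [v_1,v_4], [v_2,v_3], [v_2,v_4], [v_3,v_4]
  2-simplices (10): [v_0,v_1,v_2], [v_0,v_1,v_3], [v_0,v_1,v_4], [v_0,v_2,v_3], [v_0,v_2,v_4], [v_0,v_3,v_4], [v_1,v_2,v_3], [v_1,v_2,v_4], [v_1,v_3,v_4], [v_2,v_3,v_4]
  3-simplices (5): [v_0,v_1,v_2,v_3], [v_0,v_1,v_2,v_4], [v_0,v_1,v_3,v_4], [v_0,v_2,v_3,v_4], [v_1,v_2,v_3,v_4]

Hence C_0 ≅ Z^5, C_1 ≅ Z^10, C_2 ≅ Z^10, C_3 ≅ Z^5.

The boundary map ∂_1: C_1 → C_0 maps an edge to its endpoints' difference, ∂[p,q] = q − p.
The resulting 5×10 matrix has rank 4, and its Smith normal form has invariant factors (1,1,1,1).

∂_2: C_2 → C_1 acts by ∂[p,q,r] = [q,r] − [p,r] + [p,q]. For instance
  ∂[v_1,v_2,v_4] = [v_2,v_4] − [v_1,v_4] + [v_1,v_2],
  ∂[v_0,v_1,v_2] = [v_1,v_2] − [v_0,v_2] + [v_0,v_1].
As a 10×10 matrix over Z this has rank 6, with invariant factors (1,1,1,1,1,1).

Boundary ∂_3: C_3 → C_2 sends each 3-simplex σ to the alternating sum Σ_i (−1)^i (σ with its i-th vertex removed). For instance
  ∂[v_0,v_1,v_2,v_3] = [v_1,v_2,v_3] − [v_0,v_2,v_3] + [v_0,v_1,v_3] − [v_0,v_1,v_2],
  ∂[v_0,v_1,v_3,v_4] = [v_1,v_3,v_4] − [v_0,v_3,v_4] + [v_0,v_1,v_4] − [v_0,v_1,v_3].
The resulting 10×5 matrix has rank 4, and its Smith normal form has invariant factors (1,1,1,1).

Computing H_k = (kernel of ∂_k) / (image of ∂_{k+1}):

  H_0: rank C_0 − rank ∂_1 = 5 − 4 = 1, and the invariant factors of ∂_1 are all 1, so H_0 ≅ Z.
  H_1: rank ker ∂_1 − rank ∂_2 = (10 − 4) − 6 = 0, and the invariant factors of ∂_2 are all 1, so H_1 ≅ 0.
  H_2: rank ker ∂_2 − rank ∂_3 = (10 − 6) − 4 = 0, and the invariant factors of ∂_3 are all 1, so H_2 ≅ 0.
  H_3: rank ker ∂_3 − rank ∂_4 = (5 − 4) − 0 = 1, and there is no ∂_4, so H_3 ≅ Z.

As a check, the Euler characteristic is 5 − 10 + 10 − 5 = 0, which agrees with 1 − 0 + 0 − 1 = 0.
(K is a triangulation of the 3-sphere S^3.)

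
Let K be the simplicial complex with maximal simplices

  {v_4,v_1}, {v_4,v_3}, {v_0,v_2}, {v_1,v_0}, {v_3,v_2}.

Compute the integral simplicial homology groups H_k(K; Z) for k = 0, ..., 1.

We work with the vertex ordering v_0 < v_1 < v_2 < v_3 < v_4. The simplices of K, each written with vertices in increasing order, are:

  0-simplices (5): [v_0], [v_1], [v_2], [v_3], [v_4]
  1-simplices (5): [v_0,v_1], [v_0,v_2], [v_1,v_4], [v_2,v_3], [v_3,v_4]

so the chain groups are C_0 ≅ Z^5, C_1 ≅ Z^5.

The boundary map ∂_1: C_1 → C_0 maps an edge to its endpoints' difference, ∂[p,q] = q − p.
This gives a 5×5 integer matrix of rank 4; reducing to Smith normal form yields diagonal entries (1,1,1,1).

Now H_k = ker ∂_k / im ∂_{k+1}, so:

  H_0: rank C_0 − rank ∂_1 = 5 − 4 = 1, and the invariant factors of ∂_1 are all 1, so H_0 ≅ Z.
  H_1: rank ker ∂_1 − rank ∂_2 = (5 − 4) − 0 = 1, and there is no ∂_2, so H_1 ≅ Z.

As a check, the Euler characteristic is 5 − 5 = 0, which agrees with 1 − 1 = 0.
(K is a triangulation of the circle S^1.)

H_0 ≅ Z,  H_1 ≅ Z.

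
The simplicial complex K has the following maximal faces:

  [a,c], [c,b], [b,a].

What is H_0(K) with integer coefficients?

Take the total order a < b < c on the vertex set. Then K (dimension 1) consists of the simplices:

  0-simplices (3): a, b, c
  1-simplices (3): ab, ac, bc

Hence C_0 ≅ Z^3, C_1 ≅ Z^3.

∂_1: C_1 → C_0 maps an edge to its endpoints' difference, ∂[p,q] = q − p. For instance
  ∂ab = b − a.
This gives a 3×3 integer matrix of rank 2; reducing to Smith normal form yields diagonal entries (1,1).

Reading off H_k = ker ∂_k / im ∂_{k+1}:

  H_0: rank C_0 − rank ∂_1 = 3 − 2 = 1, and the invariant factors of ∂_1 are all 1, so H_0 = Z.

(K is a triangulation of the circle S^1.)

H_0 = Z.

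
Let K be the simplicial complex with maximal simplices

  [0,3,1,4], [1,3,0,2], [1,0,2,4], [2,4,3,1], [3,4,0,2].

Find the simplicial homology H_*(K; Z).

H_0 = Z,  H_1 = 0,  H_2 = 0,  H_3 = Z.

We work with the vertex ordering 0 < 1 < 2 < 3 < 4. The simplices of K, each written with vertices in increasing order, are:

  0-simplices (5): [0], [1], [2], [3], [4]
  1-simplices (10): [0,1], [0,2], [0,3], [0,4], [1,2], [1,3], [1,4], [2,3], [2,4], [3,4]
  2-simplices (10): [0,1,2], [0,1,3], [0,1,4], [0,2,3], [0,2,4], [0,3,4], [1,2,3], [1,2,4], [1,3,4], [2,3,4]
  3-simplices (5): [0,1,2,3], [0,1,2,4], [0,1,3,4], [0,2,3,4], [1,2,3,4]

so the chain groups are C_0 ≅ Z^5, C_1 ≅ Z^10, C_2 ≅ Z^10, C_3 ≅ Z^5.

The boundary map ∂_1: C_1 → C_0 is given by ∂[p,q] = [q] − [p].
As a 5×10 matrix over Z this has rank 4, with invariant factors (1,1,1,1).

∂_2: C_2 → C_1 acts by ∂[p,q,r] = [q,r] − [p,r] + [p,q]. For instance
  ∂[1,3,4] = [3,4] − [1,4] + [1,3],
  ∂[0,3,4] = [3,4] − [0,4] + [0,3].
As a 10×10 matrix over Z this has rank 6, with invariant factors (1,1,1,1,1,1).

The boundary map ∂_3: C_3 → C_2 sends each 3-simplex σ to the alternating sum Σ_i (−1)^i (σ with its i-th vertex removed). For instance
  ∂[0,1,3,4] = [1,3,4] − [0,3,4] + [0,1,4] − [0,1,3],
  ∂[0,1,2,3] = [1,2,3] − [0,2,3] + [0,1,3] − [0,1,2].
As a 10×5 matrix over Z this has rank 4, with invariant factors (1,1,1,1).

Reading off H_k = ker ∂_k / im ∂_{k+1}:

  H_0: rank C_0 − rank ∂_1 = 5 − 4 = 1, and the invariant factors of ∂_1 are all 1, so H_0 = Z.
  H_1: rank ker ∂_1 − rank ∂_2 = (10 − 4) − 6 = 0, and the invariant factors of ∂_2 are all 1, so H_1 = 0.
  H_2: rank ker ∂_2 − rank ∂_3 = (10 − 6) − 4 = 0, and the invariant factors of ∂_3 are all 1, so H_2 = 0.
  H_3: rank ker ∂_3 − rank ∂_4 = (5 − 4) − 0 = 1, and there is no ∂_4, so H_3 = Z.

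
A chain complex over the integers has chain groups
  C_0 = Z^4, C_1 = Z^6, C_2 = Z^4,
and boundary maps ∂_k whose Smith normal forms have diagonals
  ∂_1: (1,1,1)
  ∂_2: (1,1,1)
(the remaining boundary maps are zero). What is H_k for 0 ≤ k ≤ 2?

H_0: b_0 = 4 − 0 − 3 = 1; torsion from ∂_1 factors > 1: none. So H_0 = Z.
H_1: b_1 = 6 − 3 − 3 = 0; torsion from ∂_2 factors > 1: none. So H_1 = 0.
H_2: b_2 = 4 − 3 − 0 = 1; torsion from ∂_3 factors > 1: none. So H_2 = Z.

H_0 = Z,  H_1 = 0,  H_2 = Z.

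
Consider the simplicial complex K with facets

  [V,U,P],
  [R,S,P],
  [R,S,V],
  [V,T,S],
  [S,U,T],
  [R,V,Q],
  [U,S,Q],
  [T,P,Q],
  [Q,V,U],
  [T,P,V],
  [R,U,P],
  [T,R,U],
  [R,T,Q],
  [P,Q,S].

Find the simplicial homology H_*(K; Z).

Fix the vertex order P < Q < R < S < T < U < V and write every simplex with vertices in increasing order. Then dim K = 2 and the simplices of K are:

  0-simplices (7): P, Q, R, S, T, U, V
  1-simplices (21): PQ, PR, PS, PT, PU, PV, QR, QS, QT, QU, QV, RS, RT, RU, RV, ST, SU, SV, TU, TV, UV
  2-simplices (14): PQS, PQT, PRS, PRU, PTV, PUV, QRT, QRV, QSU, QUV, RSV, RTU, STU, STV

so the chain groups are C_0 ≅ Z^7, C_1 ≅ Z^21, C_2 ≅ Z^14.

∂_1: C_1 → C_0 maps an edge to its endpoints' difference, ∂[p,q] = q − p.
The resulting 7×21 matrix has rank 6, and its Smith normal form has invariant factors (1,1,1,1,1,1).

∂_2: C_2 → C_1 sends each 2-simplex [p,q,r] to [q,r] − [p,r] + [p,q]. For instance
  ∂PTV = TV − PV + PT,
  ∂RSV = SV − RV + RS.
The 21×14 boundary matrix has rank 13 and Smith normal form diag(1,1,1,1,1,1,1,1,1,1,1,1,1).

Now H_k = ker ∂_k / im ∂_{k+1}, so:

  H_0: rank C_0 − rank ∂_1 = 7 − 6 = 1, and the invariant factors of ∂_1 are all 1, so H_0 ≅ Z.
  H_1: rank ker ∂_1 − rank ∂_2 = (21 − 6) − 13 = 2, and the invariant factors of ∂_2 are all 1, so H_1 ≅ Z^2.
  H_2: rank ker ∂_2 − rank ∂_3 = (14 − 13) − 0 = 1, and there is no ∂_3, so H_2 ≅ Z.

(K is a triangulation of the torus T^2.)

H_0 = Z,  H_1 = Z^2,  H_2 = Z.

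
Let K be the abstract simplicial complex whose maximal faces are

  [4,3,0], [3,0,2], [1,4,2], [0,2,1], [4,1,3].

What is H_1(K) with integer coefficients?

H_1 ≅ Z.

Fix the vertex order 0 < 1 < 2 < 3 < 4 and write every simplex with vertices in increasing order. Then dim K = 2 and the simplices of K are:

  0-simplices (5): [0], [1], [2], [3], [4]
  1-simplices (10): [0,1], [0,2], [0,3], [0,4], [1,2], [1,3], [1,4], [2,3], [2,4], [3,4]
  2-simplices (5): [0,1,2], [0,2,3], [0,3,4], [1,2,4], [1,3,4]

so the chain groups are C_0 ≅ Z^5, C_1 ≅ Z^10, C_2 ≅ Z^5.

∂_1: C_1 → C_0 is given by ∂[p,q] = [q] − [p]. For instance
  ∂[0,3] = [3] − [0].
This gives a 5×10 integer matrix of rank 4; reducing to Smith normal form yields diagonal entries (1,1,1,1).

Boundary ∂_2: C_2 → C_1 acts by ∂[p,q,r] = [q,r] − [p,r] + [p,q]. For instance
  ∂[0,2,3] = [2,3] − [0,3] + [0,2],
  ∂[1,3,4] = [3,4] − [1,4] + [1,3].
The resulting 10×5 matrix has rank 5, and its Smith normal form has invariant factors (1,1,1,1,1).

From H_k ≅ ker(∂_k) / im(∂_{k+1}) we obtain:

  H_1: rank ker ∂_1 − rank ∂_2 = (10 − 4) − 5 = 1, and the invariant factors of ∂_2 are all 1, so H_1 ≅ Z.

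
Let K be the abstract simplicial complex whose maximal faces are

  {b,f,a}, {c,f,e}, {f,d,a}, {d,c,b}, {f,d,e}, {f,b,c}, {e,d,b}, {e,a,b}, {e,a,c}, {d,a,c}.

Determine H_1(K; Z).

Fix the vertex order a < b < c < d < e < f and write every simplex with vertices in increasing order. Then dim K = 2 and the simplices of K are:

  0-simplices (6): a, b, c, d, e, f
  1-simplices (15): ab, ac, ad, ae, af, bc, bd, be, bf, cd, ce, cf, de, df, ef
  2-simplices (10): abe, abf, acd, ace, adf, bcd, bcf, bde, cef, def

giving chain groups C_0 ≅ Z^6, C_1 ≅ Z^15, C_2 ≅ Z^10.

Boundary ∂_1: C_1 → C_0 is given by ∂[p,q] = [q] − [p]. For instance
  ∂be = e − b.
The resulting 6×15 matrix has rank 5, and its Smith normal form has invariant factors (1,1,1,1,1).

The boundary map ∂_2: C_2 → C_1 maps a triangle to the signed sum of its edges. For instance
  ∂abf = bf − af + ab,
  ∂bcd = cd − bd + bc.
The resulting 15×10 matrix has rank 10, and its Smith normal form has invariant factors (1,1,1,1,1,1,1,1,1,2).

Reading off H_k = ker ∂_k / im ∂_{k+1}:

  H_1: rank ker ∂_1 − rank ∂_2 = (15 − 5) − 10 = 0, and ∂_2 has invariant factor 2 > 1, so H_1 = Z/2.

H_1 = Z/2.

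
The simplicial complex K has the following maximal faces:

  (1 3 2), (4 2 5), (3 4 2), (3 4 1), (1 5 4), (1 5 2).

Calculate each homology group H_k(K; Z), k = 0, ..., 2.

Take the total order 1 < 2 < 3 < 4 < 5 on the vertex set. Then K (dimension 2) consists of the simplices:

  0-simplices (5): [1], [2], [3], [4], [5]
  1-simplices (9): [1,2], [1,3], [1,4], [1,5], [2,3], [2,4], [2,5], [3,4], [4,5]
  2-simplices (6): [1,2,3], [1,2,5], [1,3,4], [1,4,5], [2,3,4], [2,4,5]

so the chain groups are C_0 ≅ Z^5, C_1 ≅ Z^9, C_2 ≅ Z^6.

∂_1: C_1 → C_0 sends each edge [p,q] (with p < q) to q − p. For instance
  ∂[1,4] = [4] − [1].
The 5×9 boundary matrix has rank 4 and Smith normal form diag(1,1,1,1).

Boundary ∂_2: C_2 → C_1 maps a triangle to the signed sum of its edges. For instance
  ∂[1,4,5] = [4,5] − [1,5] + [1,4],
  ∂[1,2,5] = [2,5] − [1,5] + [1,2].
As a 9×6 matrix over Z this has rank 5, with invariant factors (1,1,1,1,1).

Computing H_k = (kernel of ∂_k) / (image of ∂_{k+1}):

  H_0: rank C_0 − rank ∂_1 = 5 − 4 = 1, and the invariant factors of ∂_1 are all 1, so H_0 ≅ Z.
  H_1: rank ker ∂_1 − rank ∂_2 = (9 − 4) − 5 = 0, and the invariant factors of ∂_2 are all 1, so H_1 ≅ 0.
  H_2: rank ker ∂_2 − rank ∂_3 = (6 − 5) − 0 = 1, and there is no ∂_3, so H_2 ≅ Z.

As a check, the Euler characteristic is 5 − 9 + 6 = 2, which agrees with 1 − 0 + 1 = 2.
(K is a triangulation of the 2-sphere S^2.)

H_0 ≅ Z,  H_1 = 0,  H_2 ≅ Z.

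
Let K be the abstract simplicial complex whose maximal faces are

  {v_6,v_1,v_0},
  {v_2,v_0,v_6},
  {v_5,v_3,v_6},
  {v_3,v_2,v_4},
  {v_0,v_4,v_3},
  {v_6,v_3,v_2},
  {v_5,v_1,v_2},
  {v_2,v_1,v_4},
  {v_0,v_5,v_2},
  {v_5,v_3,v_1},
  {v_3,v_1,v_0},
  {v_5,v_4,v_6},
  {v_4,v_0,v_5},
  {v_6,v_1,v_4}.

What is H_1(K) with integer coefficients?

H_1 ≅ Z^2.

Take the total order v_0 < v_1 < v_2 < v_3 < v_4 < v_5 < v_6 on the vertex set. Then K (dimension 2) consists of the simplices:

  0-simplices (7): [v_0], [v_1], [v_2], [v_3], [v_4], [v_5], [v_6]
  1-simplices (21): (21 of them)
  2-simplices (14): (14 of them)

Hence C_0 ≅ Z^7, C_1 ≅ Z^21, C_2 ≅ Z^14.

The boundary map ∂_1: C_1 → C_0 maps an edge to its endpoints' difference, ∂[p,q] = q − p. For instance
  ∂[v_0,v_6] = [v_6] − [v_0].
As a 7×21 matrix over Z this has rank 6, with invariant factors (1,1,1,1,1,1).

∂_2: C_2 → C_1 maps a triangle to the signed sum of its edges. For instance
  ∂[v_1,v_4,v_6] = [v_4,v_6] − [v_1,v_6] + [v_1,v_4],
  ∂[v_4,v_5,v_6] = [v_5,v_6] − [v_4,v_6] + [v_4,v_5].
The resulting 21×14 matrix has rank 13, and its Smith normal form has invariant factors (1,1,1,1,1,1,1,1,1,1,1,1,1).

From H_k ≅ ker(∂_k) / im(∂_{k+1}) we obtain:

  H_1: rank ker ∂_1 − rank ∂_2 = (21 − 6) − 13 = 2, and the invariant factors of ∂_2 are all 1, so H_1 = Z^2.

(K is a triangulation of the torus T^2.)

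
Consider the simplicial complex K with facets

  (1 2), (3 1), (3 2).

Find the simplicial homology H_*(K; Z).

Fix the vertex order 1 < 2 < 3 and write every simplex with vertices in increasing order. Then dim K = 1 and the simplices of K are:

  0-simplices (3): [1], [2], [3]
  1-simplices (3): [1,2], [1,3], [2,3]

so the chain groups are C_0 ≅ Z^3, C_1 ≅ Z^3.

Boundary ∂_1: C_1 → C_0 sends each edge [p,q] (with p < q) to q − p. For instance
  ∂[1,3] = [3] − [1].
The 3×3 boundary matrix has rank 2 and Smith normal form diag(1,1).

Computing H_k = (kernel of ∂_k) / (image of ∂_{k+1}):

  H_0: rank C_0 − rank ∂_1 = 3 − 2 = 1, and the invariant factors of ∂_1 are all 1, so H_0 ≅ Z.
  H_1: rank ker ∂_1 − rank ∂_2 = (3 − 2) − 0 = 1, and there is no ∂_2, so H_1 ≅ Z.

As a check, the Euler characteristic is 3 − 3 = 0, which agrees with 1 − 1 = 0.

H_0 = Z,  H_1 = Z.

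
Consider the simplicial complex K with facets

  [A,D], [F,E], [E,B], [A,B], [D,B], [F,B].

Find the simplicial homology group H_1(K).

We work with the vertex ordering A < B < D < E < F. The simplices of K, each written with vertices in increasing order, are:

  0-simplices (5): A, B, D, E, F
  1-simplices (6): AB, AD, BD, BE, BF, EF

giving chain groups C_0 ≅ Z^5, C_1 ≅ Z^6.

The boundary map ∂_1: C_1 → C_0 maps an edge to its endpoints' difference, ∂[p,q] = q − p. For instance
  ∂BD = D − B.
This gives a 5×6 integer matrix of rank 4; reducing to Smith normal form yields diagonal entries (1,1,1,1).

Now H_k = ker ∂_k / im ∂_{k+1}, so:

  H_1: rank ker ∂_1 − rank ∂_2 = (6 − 4) − 0 = 2, and there is no ∂_2, so H_1 = Z^2.

(K is a triangulation of a wedge of 2 circles.)

H_1 ≅ Z^2.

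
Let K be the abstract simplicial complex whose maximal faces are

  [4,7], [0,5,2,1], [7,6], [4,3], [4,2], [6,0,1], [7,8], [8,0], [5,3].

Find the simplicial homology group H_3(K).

H_3 = 0.

We work with the vertex ordering 0 < 1 < 2 < 3 < 4 < 5 < 6 < 7 < 8. The simplices of K, each written with vertices in increasing order, are:

  0-simplices (9): [0], [1], [2], [3], [4], [5], [6], [7], [8]
  1-simplices (15): [0,1], [0,2], [0,5], [0,6], [0,8], [1,2], [1,5], [1,6], [2,4], [2,5], [3,4], [3,5], [4,7], [6,7], [7,8]
  2-simplices (5): [0,1,2], [0,1,5], [0,1,6], [0,2,5], [1,2,5]
  3-simplices (1): [0,1,2,5]

Hence C_0 ≅ Z^9, C_1 ≅ Z^15, C_2 ≅ Z^5, C_3 ≅ Z^1.

The boundary map ∂_1: C_1 → C_0 sends each edge [p,q] (with p < q) to q − p. For instance
  ∂[4,7] = [7] − [4].
The 9×15 boundary matrix has rank 8 and Smith normal form diag(1,1,1,1,1,1,1,1).

Boundary ∂_2: C_2 → C_1 sends each 2-simplex [p,q,r] to [q,r] − [p,r] + [p,q]. For instance
  ∂[0,1,6] = [1,6] − [0,6] + [0,1],
  ∂[0,2,5] = [2,5] − [0,5] + [0,2].
This gives a 15×5 integer matrix of rank 4; reducing to Smith normal form yields diagonal entries (1,1,1,1).

The boundary map ∂_3: C_3 → C_2 sends each 3-simplex σ to the alternating sum Σ_i (−1)^i (σ with its i-th vertex removed). For instance
  ∂[0,1,2,5] = [1,2,5] − [0,2,5] + [0,1,5] − [0,1,2].
This gives a 5×1 integer matrix of rank 1; reducing to Smith normal form yields diagonal entries (1).

From H_k ≅ ker(∂_k) / im(∂_{k+1}) we obtain:

  H_3: rank ker ∂_3 − rank ∂_4 = (1 − 1) − 0 = 0, and there is no ∂_4, so H_3 ≅ 0.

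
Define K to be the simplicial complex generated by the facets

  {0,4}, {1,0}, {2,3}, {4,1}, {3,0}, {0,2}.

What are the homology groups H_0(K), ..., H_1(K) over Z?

H_0 = Z,  H_1 = Z^2.

Fix the vertex order 0 < 1 < 2 < 3 < 4 and write every simplex with vertices in increasing order. Then dim K = 1 and the simplices of K are:

  0-simplices (5): [0], [1], [2], [3], [4]
  1-simplices (6): [0,1], [0,2], [0,3], [0,4], [1,4], [2,3]

Hence C_0 ≅ Z^5, C_1 ≅ Z^6.

∂_1: C_1 → C_0 is given by ∂[p,q] = [q] − [p].
This gives a 5×6 integer matrix of rank 4; reducing to Smith normal form yields diagonal entries (1,1,1,1).

Reading off H_k = ker ∂_k / im ∂_{k+1}:

  H_0: rank C_0 − rank ∂_1 = 5 − 4 = 1, and the invariant factors of ∂_1 are all 1, so H_0 ≅ Z.
  H_1: rank ker ∂_1 − rank ∂_2 = (6 − 4) − 0 = 2, and there is no ∂_2, so H_1 ≅ Z^2.

As a check, the Euler characteristic is 5 − 6 = -1, which agrees with 1 − 2 = -1.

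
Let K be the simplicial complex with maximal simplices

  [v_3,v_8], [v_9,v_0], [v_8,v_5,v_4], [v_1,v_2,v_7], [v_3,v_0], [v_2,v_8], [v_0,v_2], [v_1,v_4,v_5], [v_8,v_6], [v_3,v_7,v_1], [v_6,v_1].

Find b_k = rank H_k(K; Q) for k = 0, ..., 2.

Order the vertices as v_0 < v_1 < v_2 < v_3 < v_4 < v_5 < v_6 < v_7 < v_8 < v_9. Listing each simplex with vertices in this order, K has dimension 2 with simplices:

  0-simplices (10): [v_0], [v_1], [v_2], [v_3], [v_4], [v_5], [v_6], [v_7], [v_8], [v_9]
  1-simplices (17): (17 of them)
  2-simplices (4): [v_1,v_2,v_7], [v_1,v_3,v_7], [v_1,v_4,v_5], [v_4,v_5,v_8]

so the chain groups are C_0 ≅ Z^10, C_1 ≅ Z^17, C_2 ≅ Z^4.

The boundary map ∂_1: C_1 → C_0 maps an edge to its endpoints' difference, ∂[p,q] = q − p. For instance
  ∂[v_1,v_3] = [v_3] − [v_1].
This gives a 10×17 integer matrix of rank 9; reducing to Smith normal form yields diagonal entries (1,1,1,1,1,1,1,1,1).

The boundary map ∂_2: C_2 → C_1 acts by ∂[p,q,r] = [q,r] − [p,r] + [p,q]. For instance
  ∂[v_4,v_5,v_8] = [v_5,v_8] − [v_4,v_8] + [v_4,v_5],
  ∂[v_1,v_4,v_5] = [v_4,v_5] − [v_1,v_5] + [v_1,v_4].
As a 17×4 matrix over Z this has rank 4, with invariant factors (1,1,1,1).

Computing H_k = (kernel of ∂_k) / (image of ∂_{k+1}):

  H_0: rank C_0 − rank ∂_1 = 10 − 9 = 1, and the invariant factors of ∂_1 are all 1, so H_0 = Z.
  H_1: rank ker ∂_1 − rank ∂_2 = (17 − 9) − 4 = 4, and the invariant factors of ∂_2 are all 1, so H_1 = Z^4.
  H_2: rank ker ∂_2 − rank ∂_3 = (4 − 4) − 0 = 0, and there is no ∂_3, so H_2 = 0.

As a check, the Euler characteristic is 10 − 17 + 4 = -3, which agrees with 1 − 4 + 0 = -3.

Hence the Betti numbers are b_0 = 1, b_1 = 4, b_2 = 0.

b_0 = 1, b_1 = 4, b_2 = 0.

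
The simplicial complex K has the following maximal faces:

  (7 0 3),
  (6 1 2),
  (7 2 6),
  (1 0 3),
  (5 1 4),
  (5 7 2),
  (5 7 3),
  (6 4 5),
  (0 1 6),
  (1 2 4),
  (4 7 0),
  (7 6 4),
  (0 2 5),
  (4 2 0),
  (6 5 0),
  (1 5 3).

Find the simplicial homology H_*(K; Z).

Fix the vertex order 0 < 1 < 2 < 3 < 4 < 5 < 6 < 7 and write every simplex with vertices in increasing order. Then dim K = 2 and the simplices of K are:

  0-simplices (8): [0], [1], [2], [3], [4], [5], [6], [7]
  1-simplices (24): (24 of them)
  2-simplices (16): [0,1,3], [0,1,6], [0,2,4], [0,2,5], [0,3,7], [0,4,7], [0,5,6], [1,2,4], [1,2,6], [1,3,5], [1,4,5], [2,5,7], [2,6,7], [3,5,7], [4,5,6], [4,6,7]

giving chain groups C_0 ≅ Z^8, C_1 ≅ Z^24, C_2 ≅ Z^16.

The boundary map ∂_1: C_1 → C_0 is given by ∂[p,q] = [q] − [p]. For instance
  ∂[0,3] = [3] − [0].
The 8×24 boundary matrix has rank 7 and Smith normal form diag(1,1,1,1,1,1,1).

Boundary ∂_2: C_2 → C_1 acts by ∂[p,q,r] = [q,r] − [p,r] + [p,q]. For instance
  ∂[0,4,7] = [4,7] − [0,7] + [0,4],
  ∂[2,6,7] = [6,7] − [2,7] + [2,6].
The resulting 24×16 matrix has rank 15, and its Smith normal form has invariant factors (1,1,1,1,1,1,1,1,1,1,1,1,1,1,1).

Computing H_k = (kernel of ∂_k) / (image of ∂_{k+1}):

  H_0: rank C_0 − rank ∂_1 = 8 − 7 = 1, and the invariant factors of ∂_1 are all 1, so H_0 ≅ Z.
  H_1: rank ker ∂_1 − rank ∂_2 = (24 − 7) − 15 = 2, and the invariant factors of ∂_2 are all 1, so H_1 ≅ Z^2.
  H_2: rank ker ∂_2 − rank ∂_3 = (16 − 15) − 0 = 1, and there is no ∂_3, so H_2 ≅ Z.

As a check, the Euler characteristic is 8 − 24 + 16 = 0, which agrees with 1 − 2 + 1 = 0.

H_0 = Z,  H_1 = Z^2,  H_2 = Z.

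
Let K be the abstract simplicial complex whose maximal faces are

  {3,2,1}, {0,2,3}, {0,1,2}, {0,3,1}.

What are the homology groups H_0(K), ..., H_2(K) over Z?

H_0 = Z,  H_1 = 0,  H_2 = Z.

We work with the vertex ordering 0 < 1 < 2 < 3. The simplices of K, each written with vertices in increasing order, are:

  0-simplices (4): [0], [1], [2], [3]
  1-simplices (6): [0,1], [0,2], [0,3], [1,2], [1,3], [2,3]
  2-simplices (4): [0,1,2], [0,1,3], [0,2,3], [1,2,3]

Hence C_0 ≅ Z^4, C_1 ≅ Z^6, C_2 ≅ Z^4.

Boundary ∂_1: C_1 → C_0 sends each edge [p,q] (with p < q) to q − p. For instance
  ∂[0,3] = [3] − [0].
The resulting 4×6 matrix has rank 3, and its Smith normal form has invariant factors (1,1,1).

Boundary ∂_2: C_2 → C_1 sends each 2-simplex [p,q,r] to [q,r] − [p,r] + [p,q]. For instance
  ∂[0,1,3] = [1,3] − [0,3] + [0,1],
  ∂[0,2,3] = [2,3] − [0,3] + [0,2].
The resulting 6×4 matrix has rank 3, and its Smith normal form has invariant factors (1,1,1).

Computing H_k = (kernel of ∂_k) / (image of ∂_{k+1}):

  H_0: rank C_0 − rank ∂_1 = 4 − 3 = 1, and the invariant factors of ∂_1 are all 1, so H_0 = Z.
  H_1: rank ker ∂_1 − rank ∂_2 = (6 − 3) − 3 = 0, and the invariant factors of ∂_2 are all 1, so H_1 = 0.
  H_2: rank ker ∂_2 − rank ∂_3 = (4 − 3) − 0 = 1, and there is no ∂_3, so H_2 = Z.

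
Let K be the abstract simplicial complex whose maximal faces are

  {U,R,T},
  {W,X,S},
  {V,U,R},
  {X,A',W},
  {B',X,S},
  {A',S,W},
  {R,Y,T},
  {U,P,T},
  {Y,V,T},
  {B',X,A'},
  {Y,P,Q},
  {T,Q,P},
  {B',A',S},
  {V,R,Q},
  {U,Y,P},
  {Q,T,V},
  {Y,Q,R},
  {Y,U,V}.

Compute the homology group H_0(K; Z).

H_0 = Z^2.

We work with the vertex ordering P < Q < R < S < T < U < V < W < X < Y < A' < B'. The simplices of K, each written with vertices in increasing order, are:

  0-simplices (12): [P], [Q], [R], [S], [T], [U], [V], [W], [X], [Y], [A'], [B']
  1-simplices (27): (27 of them)
  2-simplices (18): (18 of them)

so the chain groups are C_0 ≅ Z^12, C_1 ≅ Z^27, C_2 ≅ Z^18.

The boundary map ∂_1: C_1 → C_0 is given by ∂[p,q] = [q] − [p]. For instance
  ∂[X,B'] = [B'] − [X].
As a 12×27 matrix over Z this has rank 10, with invariant factors (1,1,1,1,1,1,1,1,1,1).

The boundary map ∂_2: C_2 → C_1 sends each 2-simplex [p,q,r] to [q,r] − [p,r] + [p,q]. For instance
  ∂[W,X,A'] = [X,A'] − [W,A'] + [W,X],
  ∂[X,A',B'] = [A',B'] − [X,B'] + [X,A'].
The resulting 27×18 matrix has rank 17, and its Smith normal form has invariant factors (1,1,1,1,1,1,1,1,1,1,1,1,1,1,1,1,2).

Now H_k = ker ∂_k / im ∂_{k+1}, so:

  H_0: rank C_0 − rank ∂_1 = 12 − 10 = 2, and the invariant factors of ∂_1 are all 1, so H_0 ≅ Z^2.

(K is a triangulation of the disjoint union of the real projective plane RP^2 and the 2-sphere S^2.)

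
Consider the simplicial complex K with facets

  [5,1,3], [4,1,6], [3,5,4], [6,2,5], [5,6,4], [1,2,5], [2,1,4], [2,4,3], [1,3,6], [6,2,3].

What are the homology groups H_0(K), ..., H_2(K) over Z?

We work with the vertex ordering 1 < 2 < 3 < 4 < 5 < 6. The simplices of K, each written with vertices in increasing order, are:

  0-simplices (6): [1], [2], [3], [4], [5], [6]
  1-simplices (15): [1,2], [1,3], [1,4], [1,5], [1,6], [2,3], [2,4], [2,5], [2,6], [3,4], [3,5], [3,6], [4,5], [4,6], [5,6]
  2-simplices (10): [1,2,4], [1,2,5], [1,3,5], [1,3,6], [1,4,6], [2,3,4], [2,3,6], [2,5,6], [3,4,5], [4,5,6]

so the chain groups are C_0 ≅ Z^6, C_1 ≅ Z^15, C_2 ≅ Z^10.

Boundary ∂_1: C_1 → C_0 sends each edge [p,q] (with p < q) to q − p. For instance
  ∂[3,4] = [4] − [3].
The 6×15 boundary matrix has rank 5 and Smith normal form diag(1,1,1,1,1).

The boundary map ∂_2: C_2 → C_1 acts by ∂[p,q,r] = [q,r] − [p,r] + [p,q]. For instance
  ∂[1,3,6] = [3,6] − [1,6] + [1,3],
  ∂[1,2,4] = [2,4] − [1,4] + [1,2].
This gives a 15×10 integer matrix of rank 10; reducing to Smith normal form yields diagonal entries (1,1,1,1,1,1,1,1,1,2).

Reading off H_k = ker ∂_k / im ∂_{k+1}:

  H_0: rank C_0 − rank ∂_1 = 6 − 5 = 1, and the invariant factors of ∂_1 are all 1, so H_0 ≅ Z.
  H_1: rank ker ∂_1 − rank ∂_2 = (15 − 5) − 10 = 0, and ∂_2 has invariant factor 2 > 1, so H_1 ≅ Z_2.
  H_2: rank ker ∂_2 − rank ∂_3 = (10 − 10) − 0 = 0, and there is no ∂_3, so H_2 ≅ 0.

H_0 = Z,  H_1 = Z_2,  H_2 = 0.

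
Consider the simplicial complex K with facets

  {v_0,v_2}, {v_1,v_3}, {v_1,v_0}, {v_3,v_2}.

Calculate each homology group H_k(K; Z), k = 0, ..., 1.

K has 4 vertices, 4 edges.
rank ∂_0 = 0, rank ∂_1 = 3 ⇒ b_0 = 4 − 0 − 3 = 1; all invariant factors of ∂_1 are 1 so no torsion. So H_0 ≅ Z.
rank ∂_1 = 3, rank ∂_2 = 0 ⇒ b_1 = 4 − 3 − 0 = 1. So H_1 ≅ Z.

H_0 = Z,  H_1 = Z.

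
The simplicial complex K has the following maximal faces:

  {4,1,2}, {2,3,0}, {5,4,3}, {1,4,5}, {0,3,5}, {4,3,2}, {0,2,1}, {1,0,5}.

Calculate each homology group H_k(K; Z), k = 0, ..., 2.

H_0 ≅ Z,  H_1 = 0,  H_2 ≅ Z.

Order the vertices as 0 < 1 < 2 < 3 < 4 < 5. Listing each simplex with vertices in this order, K has dimension 2 with simplices:

  0-simplices (6): [0], [1], [2], [3], [4], [5]
  1-simplices (12): [0,1], [0,2], [0,3], [0,5], [1,2], [1,4], [1,5], [2,3], [2,4], [3,4], [3,5], [4,5]
  2-simplices (8): [0,1,2], [0,1,5], [0,2,3], [0,3,5], [1,2,4], [1,4,5], [2,3,4], [3,4,5]

Hence C_0 ≅ Z^6, C_1 ≅ Z^12, C_2 ≅ Z^8.

∂_1: C_1 → C_0 maps an edge to its endpoints' difference, ∂[p,q] = q − p.
The resulting 6×12 matrix has rank 5, and its Smith normal form has invariant factors (1,1,1,1,1).

∂_2: C_2 → C_1 sends each 2-simplex [p,q,r] to [q,r] − [p,r] + [p,q]. For instance
  ∂[0,1,2] = [1,2] − [0,2] + [0,1],
  ∂[3,4,5] = [4,5] − [3,5] + [3,4].
The 12×8 boundary matrix has rank 7 and Smith normal form diag(1,1,1,1,1,1,1).

Now H_k = ker ∂_k / im ∂_{k+1}, so:

  H_0: rank C_0 − rank ∂_1 = 6 − 5 = 1, and the invariant factors of ∂_1 are all 1, so H_0 ≅ Z.
  H_1: rank ker ∂_1 − rank ∂_2 = (12 − 5) − 7 = 0, and the invariant factors of ∂_2 are all 1, so H_1 ≅ 0.
  H_2: rank ker ∂_2 − rank ∂_3 = (8 − 7) − 0 = 1, and there is no ∂_3, so H_2 ≅ Z.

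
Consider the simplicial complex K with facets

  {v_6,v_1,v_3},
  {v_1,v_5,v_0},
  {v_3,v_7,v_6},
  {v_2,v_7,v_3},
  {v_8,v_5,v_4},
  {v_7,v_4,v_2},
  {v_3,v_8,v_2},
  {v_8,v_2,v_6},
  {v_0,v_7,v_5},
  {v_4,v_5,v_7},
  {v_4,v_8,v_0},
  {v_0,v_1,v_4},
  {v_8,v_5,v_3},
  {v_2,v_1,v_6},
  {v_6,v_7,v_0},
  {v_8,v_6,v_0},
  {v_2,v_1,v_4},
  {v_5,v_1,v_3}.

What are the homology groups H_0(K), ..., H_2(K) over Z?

H_0 ≅ Z,  H_1 ≅ Z ⊕ Z/2Z,  H_2 = 0.

Fix the vertex order v_0 < v_1 < v_2 < v_3 < v_4 < v_5 < v_6 < v_7 < v_8 and write every simplex with vertices in increasing order. Then dim K = 2 and the simplices of K are:

  0-simplices (9): [v_0], [v_1], [v_2], [v_3], [v_4], [v_5], [v_6], [v_7], [v_8]
  1-simplices (27): (27 of them)
  2-simplices (18): (18 of them)

Hence C_0 ≅ Z^9, C_1 ≅ Z^27, C_2 ≅ Z^18.

The boundary map ∂_1: C_1 → C_0 sends each edge [p,q] (with p < q) to q − p.
This gives a 9×27 integer matrix of rank 8; reducing to Smith normal form yields diagonal entries (1,1,1,1,1,1,1,1).

∂_2: C_2 → C_1 acts by ∂[p,q,r] = [q,r] − [p,r] + [p,q]. For instance
  ∂[v_1,v_3,v_6] = [v_3,v_6] − [v_1,v_6] + [v_1,v_3],
  ∂[v_0,v_6,v_8] = [v_6,v_8] − [v_0,v_8] + [v_0,v_6].
As a 27×18 matrix over Z this has rank 18, with invariant factors (1,1,1,1,1,1,1,1,1,1,1,1,1,1,1,1,1,2).

Computing H_k = (kernel of ∂_k) / (image of ∂_{k+1}):

  H_0: rank C_0 − rank ∂_1 = 9 − 8 = 1, and the invariant factors of ∂_1 are all 1, so H_0 = Z.
  H_1: rank ker ∂_1 − rank ∂_2 = (27 − 8) − 18 = 1, and ∂_2 has invariant factor 2 > 1, so H_1 = Z ⊕ Z/2Z.
  H_2: rank ker ∂_2 − rank ∂_3 = (18 − 18) − 0 = 0, and there is no ∂_3, so H_2 = 0.

As a check, the Euler characteristic is 9 − 27 + 18 = 0, which agrees with 1 − 1 + 0 = 0.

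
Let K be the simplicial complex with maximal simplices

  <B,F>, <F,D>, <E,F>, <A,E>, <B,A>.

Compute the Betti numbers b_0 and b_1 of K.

Order the vertices as A < B < D < E < F. Listing each simplex with vertices in this order, K has dimension 1 with simplices:

  0-simplices (5): A, B, D, E, F
  1-simplices (5): AB, AE, BF, DF, EF

giving chain groups C_0 ≅ Z^5, C_1 ≅ Z^5.

The boundary map ∂_1: C_1 → C_0 maps an edge to its endpoints' difference, ∂[p,q] = q − p. For instance
  ∂EF = F − E.
As a 5×5 matrix over Z this has rank 4, with invariant factors (1,1,1,1).

Computing H_k = (kernel of ∂_k) / (image of ∂_{k+1}):

  H_0: rank C_0 − rank ∂_1 = 5 − 4 = 1, and the invariant factors of ∂_1 are all 1, so H_0 ≅ Z.
  H_1: rank ker ∂_1 − rank ∂_2 = (5 − 4) − 0 = 1, and there is no ∂_2, so H_1 ≅ Z.

Hence the Betti numbers are b_0 = 1, b_1 = 1.

b_0 = 1, b_1 = 1.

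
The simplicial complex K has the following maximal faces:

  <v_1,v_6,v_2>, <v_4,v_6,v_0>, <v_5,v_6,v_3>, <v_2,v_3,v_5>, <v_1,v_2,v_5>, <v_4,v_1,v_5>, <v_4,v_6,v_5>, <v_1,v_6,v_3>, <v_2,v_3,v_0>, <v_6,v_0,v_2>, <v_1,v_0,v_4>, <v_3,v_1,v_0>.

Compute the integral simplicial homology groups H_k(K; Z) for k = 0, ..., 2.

H_0 = Z,  H_1 = Z/2,  H_2 = 0.

We work with the vertex ordering v_0 < v_1 < v_2 < v_3 < v_4 < v_5 < v_6. The simplices of K, each written with vertices in increasing order, are:

  0-simplices (7): [v_0], [v_1], [v_2], [v_3], [v_4], [v_5], [v_6]
  1-simplices (18): (18 of them)
  2-simplices (12): (12 of them)

so the chain groups are C_0 ≅ Z^7, C_1 ≅ Z^18, C_2 ≅ Z^12.

Boundary ∂_1: C_1 → C_0 maps an edge to its endpoints' difference, ∂[p,q] = q − p.
The 7×18 boundary matrix has rank 6 and Smith normal form diag(1,1,1,1,1,1).

∂_2: C_2 → C_1 maps a triangle to the signed sum of its edges. For instance
  ∂[v_0,v_2,v_6] = [v_2,v_6] − [v_0,v_6] + [v_0,v_2],
  ∂[v_4,v_5,v_6] = [v_5,v_6] − [v_4,v_6] + [v_4,v_5].
The 18×12 boundary matrix has rank 12 and Smith normal form diag(1,1,1,1,1,1,1,1,1,1,1,2).

Reading off H_k = ker ∂_k / im ∂_{k+1}:

  H_0: rank C_0 − rank ∂_1 = 7 − 6 = 1, and the invariant factors of ∂_1 are all 1, so H_0 = Z.
  H_1: rank ker ∂_1 − rank ∂_2 = (18 − 6) − 12 = 0, and ∂_2 has invariant factor 2 > 1, so H_1 = Z/2.
  H_2: rank ker ∂_2 − rank ∂_3 = (12 − 12) − 0 = 0, and there is no ∂_3, so H_2 = 0.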